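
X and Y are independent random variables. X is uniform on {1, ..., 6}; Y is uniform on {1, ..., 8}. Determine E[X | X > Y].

14/3

P(X > Y) = 5/16.
Summing X·P(x,y) over outcomes with X > Y gives 35/24.
E[X | X > Y] = (35/24) / (5/16) = 14/3.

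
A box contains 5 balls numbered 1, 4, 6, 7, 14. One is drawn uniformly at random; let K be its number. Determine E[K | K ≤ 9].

9/2

P(K ≤ 9) = 4/5.
Σ over the event: 1·1/5 + 4·1/5 + 6·1/5 + 7·1/5 = 18/5.
E[K | K ≤ 9] = (18/5) / (4/5) = 9/2.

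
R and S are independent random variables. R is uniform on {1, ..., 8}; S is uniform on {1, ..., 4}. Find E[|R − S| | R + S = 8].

3

Outcomes with R + S = 8: (4,4), (5,3), (6,2), (7,1), each with probability 1/32.
E[|R − S| | R + S = 8] = (0 + 2 + 4 + 6) / 4 = 3.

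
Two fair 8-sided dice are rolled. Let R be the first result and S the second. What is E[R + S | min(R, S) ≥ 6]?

Outcomes with min(R, S) ≥ 6: (6,6), (6,7), (6,8), (7,6), (7,7), (7,8), (8,6), (8,7), (8,8), each with probability 1/64.
E[R + S | min(R, S) ≥ 6] = (12 + 13 + 14 + 13 + 14 + 15 + 14 + 15 + 16) / 9 = 14.

14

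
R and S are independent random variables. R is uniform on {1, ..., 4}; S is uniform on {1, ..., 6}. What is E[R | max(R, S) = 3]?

12/5

Outcomes with max(R, S) = 3: (1,3), (2,3), (3,1), (3,2), (3,3), each with probability 1/24.
E[R | max(R, S) = 3] = (1 + 2 + 3 + 3 + 3) / 5 = 12/5.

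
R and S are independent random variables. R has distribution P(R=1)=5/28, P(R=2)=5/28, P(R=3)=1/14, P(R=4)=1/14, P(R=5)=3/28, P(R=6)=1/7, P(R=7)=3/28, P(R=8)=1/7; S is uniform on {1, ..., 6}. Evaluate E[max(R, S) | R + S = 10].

13/2

P(R + S = 10) = 2/21.
Summing max(R,S)·P(x,y) over outcomes with R + S = 10 gives 13/21.
E[max(R, S) | R + S = 10] = (13/21) / (2/21) = 13/2.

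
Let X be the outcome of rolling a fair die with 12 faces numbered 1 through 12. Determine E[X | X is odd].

6

Given X is odd, X is equally likely to be any of {1, 3, 5, 7, 9, 11}.
E[X | X is odd] = (1 + 3 + 5 + 7 + 9 + 11) / 6 = 6.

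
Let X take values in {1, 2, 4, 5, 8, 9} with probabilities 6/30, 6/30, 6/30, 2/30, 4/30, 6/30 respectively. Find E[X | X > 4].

P(X > 4) = 2/5.
Σ over the event: 5·1/15 + 8·2/15 + 9·1/5 = 16/5.
E[X | X > 4] = (16/5) / (2/5) = 8.

8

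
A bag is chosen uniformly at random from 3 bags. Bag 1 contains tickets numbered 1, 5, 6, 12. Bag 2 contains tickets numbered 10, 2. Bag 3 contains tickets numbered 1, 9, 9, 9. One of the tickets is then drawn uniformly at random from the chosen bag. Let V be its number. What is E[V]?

19/3

E[V | bag 1] = (1+5+6+12)/4 = 6.
E[V | bag 2] = (10+2)/2 = 6.
E[V | bag 3] = (1+9+9+9)/4 = 7.
E[V] = (1/3)·(6) + (1/3)·(6) + (1/3)·(7) = 19/3.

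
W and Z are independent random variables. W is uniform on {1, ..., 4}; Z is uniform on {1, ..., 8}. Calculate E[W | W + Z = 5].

Outcomes with W + Z = 5: (1,4), (2,3), (3,2), (4,1), each with probability 1/32.
E[W | W + Z = 5] = (1 + 2 + 3 + 4) / 4 = 5/2.

5/2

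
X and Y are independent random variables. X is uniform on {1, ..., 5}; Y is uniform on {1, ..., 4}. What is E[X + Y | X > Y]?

6

Outcomes with X > Y: (2,1), (3,1), (3,2), (4,1), (4,2), (4,3), (5,1), (5,2), (5,3), (5,4), each with probability 1/20.
E[X + Y | X > Y] = (3 + 4 + 5 + 5 + 6 + 7 + 6 + 7 + 8 + 9) / 10 = 6.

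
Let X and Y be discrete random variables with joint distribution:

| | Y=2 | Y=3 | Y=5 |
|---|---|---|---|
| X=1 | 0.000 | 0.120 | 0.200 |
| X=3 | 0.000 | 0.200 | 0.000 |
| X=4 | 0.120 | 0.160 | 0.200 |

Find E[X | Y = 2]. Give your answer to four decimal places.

P(Y = 2) = 0.120.
Σ X·P over the event = 4·(0.120) = 0.480.
E[X | Y = 2] = (0.480) / (0.120) = 4.0000.

4.0000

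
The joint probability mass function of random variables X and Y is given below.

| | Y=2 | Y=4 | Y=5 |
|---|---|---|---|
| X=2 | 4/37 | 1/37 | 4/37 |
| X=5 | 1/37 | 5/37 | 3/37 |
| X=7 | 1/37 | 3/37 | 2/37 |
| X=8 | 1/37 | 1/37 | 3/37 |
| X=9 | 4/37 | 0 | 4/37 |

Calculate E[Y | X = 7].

P(X = 7) = 6/37.
Σ Y·P over the event = 2·(1/37) + 4·(3/37) + 5·(2/37) = 24/37.
E[Y | X = 7] = (24/37) / (6/37) = 4.

4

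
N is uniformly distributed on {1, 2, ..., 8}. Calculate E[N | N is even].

Given N is even, N is equally likely to be any of {2, 4, 6, 8}.
E[N | N is even] = (2 + 4 + 6 + 8) / 4 = 5.

5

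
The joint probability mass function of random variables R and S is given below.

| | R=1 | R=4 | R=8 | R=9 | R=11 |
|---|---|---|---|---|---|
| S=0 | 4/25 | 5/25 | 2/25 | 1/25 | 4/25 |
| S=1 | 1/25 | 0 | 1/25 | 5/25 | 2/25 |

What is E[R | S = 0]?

P(S = 0) = 16/25.
Σ R·P over the event = 1·(4/25) + 4·(5/25) + 8·(2/25) + 9·(1/25) + 11·(4/25) = 93/25.
E[R | S = 0] = (93/25) / (16/25) = 93/16.

93/16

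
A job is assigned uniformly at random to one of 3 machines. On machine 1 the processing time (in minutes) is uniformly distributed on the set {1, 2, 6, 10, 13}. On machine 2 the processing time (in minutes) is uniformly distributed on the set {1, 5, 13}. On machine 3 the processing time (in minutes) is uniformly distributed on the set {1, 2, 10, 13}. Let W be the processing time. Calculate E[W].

E[W | machine 1] = (1+2+6+10+13)/5 = 32/5.
E[W | machine 2] = (1+5+13)/3 = 19/3.
E[W | machine 3] = (1+2+10+13)/4 = 13/2.
By the law of total expectation,
E[W] = (1/3)·(32/5) + (1/3)·(19/3) + (1/3)·(13/2) = 577/90.

577/90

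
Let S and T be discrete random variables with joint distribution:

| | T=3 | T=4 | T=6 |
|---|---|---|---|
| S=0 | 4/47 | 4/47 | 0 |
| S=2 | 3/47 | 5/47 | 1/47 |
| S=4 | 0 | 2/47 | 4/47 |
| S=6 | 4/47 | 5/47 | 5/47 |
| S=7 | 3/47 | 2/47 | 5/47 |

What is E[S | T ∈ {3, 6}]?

P(T ∈ {3, 6}) = 29/47.
Σ S·P over the event = 0·(4/47) + 2·(3/47) + 2·(1/47) + 4·(4/47) + 6·(4/47) + 6·(5/47) + 7·(3/47) + 7·(5/47) = 134/47.
E[S | T ∈ {3, 6}] = (134/47) / (29/47) = 134/29.

134/29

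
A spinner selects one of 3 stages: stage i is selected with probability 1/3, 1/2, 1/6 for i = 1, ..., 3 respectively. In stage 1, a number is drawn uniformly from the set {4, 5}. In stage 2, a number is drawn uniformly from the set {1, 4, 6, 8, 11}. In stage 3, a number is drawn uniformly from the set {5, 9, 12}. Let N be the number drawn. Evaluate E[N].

E[N | stage 1] = (4+5)/2 = 9/2.
E[N | stage 2] = (1+4+6+8+11)/5 = 6.
E[N | stage 3] = (5+9+12)/3 = 26/3.
E[N] = (1/3)·(9/2) + (1/2)·(6) + (1/6)·(26/3) = 107/18.

107/18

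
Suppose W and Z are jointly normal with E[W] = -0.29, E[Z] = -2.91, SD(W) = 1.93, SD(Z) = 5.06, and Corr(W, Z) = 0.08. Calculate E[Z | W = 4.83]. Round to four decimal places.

-1.8361

E[Z | W=x] = μ_Z + ρ(σ_Z/σ_W)(x − μ_W) for jointly normal variables.
E[Z | W=4.83] = -2.91 + (0.08)·(5.06/1.93)·(4.83 − (-0.29)) = -2.91 + (0.20974)·(5.12) = -1.8361.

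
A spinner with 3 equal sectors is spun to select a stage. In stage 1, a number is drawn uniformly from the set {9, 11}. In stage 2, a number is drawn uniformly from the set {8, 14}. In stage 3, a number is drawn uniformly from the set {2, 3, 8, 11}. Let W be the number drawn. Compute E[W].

9

E[W | stage 1] = (9+11)/2 = 10.
E[W | stage 2] = (8+14)/2 = 11.
E[W | stage 3] = (2+3+8+11)/4 = 6.
E[W] = (1/3)·(10) + (1/3)·(11) + (1/3)·(6) = 9.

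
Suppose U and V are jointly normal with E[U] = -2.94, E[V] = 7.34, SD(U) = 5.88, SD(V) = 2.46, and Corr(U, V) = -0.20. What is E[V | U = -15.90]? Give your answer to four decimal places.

E[V | U=x] = μ_V + ρ(σ_V/σ_U)(x − μ_U) for jointly normal variables.
E[V | U=-15.90] = 7.34 + (-0.20)·(2.46/5.88)·(-15.90 − (-2.94)) = 7.34 + (-0.083673)·(-12.96) = 8.4244.

8.4244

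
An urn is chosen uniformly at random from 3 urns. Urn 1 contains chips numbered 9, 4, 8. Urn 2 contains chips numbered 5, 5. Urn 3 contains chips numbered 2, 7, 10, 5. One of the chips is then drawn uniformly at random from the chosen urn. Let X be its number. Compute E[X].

E[X | urn 1] = (9+4+8)/3 = 7.
E[X | urn 2] = (5+5)/2 = 5.
E[X | urn 3] = (2+7+10+5)/4 = 6.
E[X] = (1/3)·(7) + (1/3)·(5) + (1/3)·(6) = 6.

6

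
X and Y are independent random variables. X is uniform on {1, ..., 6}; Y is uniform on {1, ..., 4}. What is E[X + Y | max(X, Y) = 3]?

Outcomes with max(X, Y) = 3: (1,3), (2,3), (3,1), (3,2), (3,3), each with probability 1/24.
E[X + Y | max(X, Y) = 3] = (4 + 5 + 4 + 5 + 6) / 5 = 24/5.

24/5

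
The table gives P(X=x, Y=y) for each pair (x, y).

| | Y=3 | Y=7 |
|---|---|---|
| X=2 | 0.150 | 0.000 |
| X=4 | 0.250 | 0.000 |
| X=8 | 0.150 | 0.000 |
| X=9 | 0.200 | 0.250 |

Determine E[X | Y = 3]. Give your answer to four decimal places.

5.7333

P(Y = 3) = 0.750.
Σ X·P over the event = 2·(0.150) + 4·(0.250) + 8·(0.150) + 9·(0.200) = 4.300.
E[X | Y = 3] = (4.300) / (0.750) = 5.7333.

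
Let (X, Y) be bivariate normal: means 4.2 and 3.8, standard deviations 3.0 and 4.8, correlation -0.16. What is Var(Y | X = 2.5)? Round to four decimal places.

For a bivariate normal, Var(Y | X=x) = σ_Y²(1 − ρ²).
Var(Y | X=2.5) = (4.8)²·(1 − (-0.16)²) = 23.04·0.9744 = 22.4502.

22.4502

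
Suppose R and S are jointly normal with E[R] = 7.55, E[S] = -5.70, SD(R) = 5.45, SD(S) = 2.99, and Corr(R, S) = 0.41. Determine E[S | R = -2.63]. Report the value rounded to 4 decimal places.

-7.9898

For a bivariate normal, E[S | R=x] = μ_S + ρ·(σ_S/σ_R)·(x − μ_R).
E[S | R=-2.63] = -5.70 + (0.41)·(2.99/5.45)·(-2.63 − (7.55)) = -5.70 + (0.224936)·(-10.18) = -7.9898.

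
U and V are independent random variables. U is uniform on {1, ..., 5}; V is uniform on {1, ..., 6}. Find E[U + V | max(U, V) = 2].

Outcomes with max(U, V) = 2: (1,2), (2,1), (2,2), each with probability 1/30.
E[U + V | max(U, V) = 2] = (3 + 3 + 4) / 3 = 10/3.

10/3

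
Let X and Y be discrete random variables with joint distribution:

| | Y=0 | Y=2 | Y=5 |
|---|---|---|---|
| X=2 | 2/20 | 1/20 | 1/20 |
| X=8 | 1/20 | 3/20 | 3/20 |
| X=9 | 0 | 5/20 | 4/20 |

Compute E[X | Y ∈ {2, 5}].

P(Y ∈ {2, 5}) = 17/20.
Σ X·P over the event = 2·(1/20) + 2·(1/20) + 8·(3/20) + 8·(3/20) + 9·(5/20) + 9·(4/20) = 133/20.
E[X | Y ∈ {2, 5}] = (133/20) / (17/20) = 133/17.

133/17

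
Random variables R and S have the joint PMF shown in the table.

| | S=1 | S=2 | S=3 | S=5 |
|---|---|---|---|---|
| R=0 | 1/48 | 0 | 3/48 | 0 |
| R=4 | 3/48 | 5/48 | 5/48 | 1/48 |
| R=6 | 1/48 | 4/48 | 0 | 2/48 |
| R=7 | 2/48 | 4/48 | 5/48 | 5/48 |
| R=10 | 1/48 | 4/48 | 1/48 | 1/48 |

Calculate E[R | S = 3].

65/14

P(S = 3) = 7/24.
Σ R·P over the event = 0·(3/48) + 4·(5/48) + 7·(5/48) + 10·(1/48) = 65/48.
E[R | S = 3] = (65/48) / (7/24) = 65/14.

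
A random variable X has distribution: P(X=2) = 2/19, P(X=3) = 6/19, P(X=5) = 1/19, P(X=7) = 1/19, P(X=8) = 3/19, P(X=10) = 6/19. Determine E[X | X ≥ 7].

91/10

P(X ≥ 7) = 10/19.
Σ over the event: 7·1/19 + 8·3/19 + 10·6/19 = 91/19.
E[X | X ≥ 7] = (91/19) / (10/19) = 91/10.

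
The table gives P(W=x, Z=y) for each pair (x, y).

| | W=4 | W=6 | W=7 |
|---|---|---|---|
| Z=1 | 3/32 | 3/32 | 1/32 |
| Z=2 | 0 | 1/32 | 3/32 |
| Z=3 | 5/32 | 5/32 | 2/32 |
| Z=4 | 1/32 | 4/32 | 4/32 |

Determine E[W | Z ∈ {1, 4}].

P(Z ∈ {1, 4}) = 1/2.
Summing W·P(W=x,Z=y) over the conditioning event gives 93/32.
E[W | Z ∈ {1, 4}] = (93/32) / (1/2) = 93/16.

93/16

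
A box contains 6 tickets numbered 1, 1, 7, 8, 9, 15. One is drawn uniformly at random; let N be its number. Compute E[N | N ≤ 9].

26/5

P(N ≤ 9) = 5/6.
Σ over the event: 1·1/3 + 7·1/6 + 8·1/6 + 9·1/6 = 13/3.
E[N | N ≤ 9] = (13/3) / (5/6) = 26/5.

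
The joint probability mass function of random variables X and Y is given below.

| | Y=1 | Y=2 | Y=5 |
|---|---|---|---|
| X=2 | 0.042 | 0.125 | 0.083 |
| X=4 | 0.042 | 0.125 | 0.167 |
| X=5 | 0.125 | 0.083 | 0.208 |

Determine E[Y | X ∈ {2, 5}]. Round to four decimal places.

3.0601

P(X ∈ {2, 5}) = 0.666.
Σ Y·P over the event = 1·(0.042) + 2·(0.125) + 5·(0.083) + 1·(0.125) + 2·(0.083) + 5·(0.208) = 2.038.
E[Y | X ∈ {2, 5}] = (2.038) / (0.666) = 3.0601.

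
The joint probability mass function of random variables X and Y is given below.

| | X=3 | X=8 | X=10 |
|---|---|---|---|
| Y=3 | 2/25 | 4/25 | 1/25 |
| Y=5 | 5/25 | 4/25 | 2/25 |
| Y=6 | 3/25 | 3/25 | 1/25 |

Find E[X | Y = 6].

P(Y = 6) = 7/25.
Σ X·P over the event = 3·(3/25) + 8·(3/25) + 10·(1/25) = 43/25.
E[X | Y = 6] = (43/25) / (7/25) = 43/7.

43/7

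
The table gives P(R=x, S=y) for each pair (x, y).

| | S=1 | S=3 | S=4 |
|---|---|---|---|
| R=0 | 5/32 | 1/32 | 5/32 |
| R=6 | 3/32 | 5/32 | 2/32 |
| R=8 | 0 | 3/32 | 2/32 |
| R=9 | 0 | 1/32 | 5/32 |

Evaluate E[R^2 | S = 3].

P(S = 3) = 5/16.
Σ R^2·P over the event = 0·(1/32) + 36·(5/32) + 64·(3/32) + 81·(1/32) = 453/32.
E[R^2 | S = 3] = (453/32) / (5/16) = 453/10.

453/10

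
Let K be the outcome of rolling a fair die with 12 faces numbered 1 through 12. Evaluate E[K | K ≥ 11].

Given K ≥ 11, K is equally likely to be any of {11, 12}.
E[K | K ≥ 11] = (11 + 12) / 2 = 23/2.

23/2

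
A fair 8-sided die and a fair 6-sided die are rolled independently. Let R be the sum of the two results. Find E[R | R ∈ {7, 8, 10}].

P(R ∈ {7, 8, 10}) = 17/48.
Σ over the event: 7·1/8 + 8·1/8 + 10·5/48 = 35/12.
E[R | R ∈ {7, 8, 10}] = (35/12) / (17/48) = 140/17.

140/17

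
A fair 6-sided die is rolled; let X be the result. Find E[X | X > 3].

Given X > 3, X is equally likely to be any of {4, 5, 6}.
E[X | X > 3] = (4 + 5 + 6) / 3 = 5.

5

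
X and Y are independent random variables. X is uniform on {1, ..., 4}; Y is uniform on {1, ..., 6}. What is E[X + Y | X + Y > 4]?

62/9

P(X + Y > 4) = 3/4.
Summing (X+Y)·P(x,y) over outcomes with X + Y > 4 gives 31/6.
E[X + Y | X + Y > 4] = (31/6) / (3/4) = 62/9.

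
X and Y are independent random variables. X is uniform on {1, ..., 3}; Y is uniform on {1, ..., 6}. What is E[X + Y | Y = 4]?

P(Y = 4) = 1/6.
Summing (X+Y)·P(x,y) over outcomes with Y = 4 gives 1.
E[X + Y | Y = 4] = (1) / (1/6) = 6.

6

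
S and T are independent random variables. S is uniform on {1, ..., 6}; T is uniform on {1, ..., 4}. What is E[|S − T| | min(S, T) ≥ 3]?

5/4

Outcomes with min(S, T) ≥ 3: (3,3), (3,4), (4,3), (4,4), (5,3), (5,4), (6,3), (6,4), each with probability 1/24.
E[|S − T| | min(S, T) ≥ 3] = (0 + 1 + 1 + 0 + 2 + 1 + 3 + 2) / 8 = 5/4.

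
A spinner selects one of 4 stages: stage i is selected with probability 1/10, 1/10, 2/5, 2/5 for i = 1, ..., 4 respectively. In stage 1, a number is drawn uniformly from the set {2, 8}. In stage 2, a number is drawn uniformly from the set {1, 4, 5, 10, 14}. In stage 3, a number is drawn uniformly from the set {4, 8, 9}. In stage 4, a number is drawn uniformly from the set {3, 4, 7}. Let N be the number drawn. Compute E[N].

E[N | stage 1] = (2+8)/2 = 5.
E[N | stage 2] = (1+4+5+10+14)/5 = 34/5.
E[N | stage 3] = (4+8+9)/3 = 7.
E[N | stage 4] = (3+4+7)/3 = 14/3.
By the law of total expectation,
E[N] = (1/10)·(5) + (1/10)·(34/5) + (2/5)·(7) + (2/5)·(14/3) = 877/150.

877/150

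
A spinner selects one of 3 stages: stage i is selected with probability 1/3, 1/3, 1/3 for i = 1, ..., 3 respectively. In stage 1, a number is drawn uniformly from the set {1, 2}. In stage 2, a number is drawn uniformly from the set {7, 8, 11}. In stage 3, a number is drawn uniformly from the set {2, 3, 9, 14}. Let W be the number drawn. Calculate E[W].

E[W | stage 1] = (1+2)/2 = 3/2.
E[W | stage 2] = (7+8+11)/3 = 26/3.
E[W | stage 3] = (2+3+9+14)/4 = 7.
By the law of total expectation,
E[W] = (1/3)·(3/2) + (1/3)·(26/3) + (1/3)·(7) = 103/18.

103/18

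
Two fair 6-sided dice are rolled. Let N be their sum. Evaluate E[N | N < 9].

P(N < 9) = 13/18.
Σ over the event: 2·1/36 + 3·1/18 + 4·1/12 + 5·1/9 + 6·5/36 + 7·1/6 + 8·5/36 = 38/9.
E[N | N < 9] = (38/9) / (13/18) = 76/13.

76/13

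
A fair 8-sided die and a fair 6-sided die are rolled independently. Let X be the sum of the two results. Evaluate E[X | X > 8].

P(X > 8) = 7/16.
Σ over the event: 9·1/8 + 10·5/48 + 11·1/12 + 12·1/16 + 13·1/24 + 14·1/48 = 14/3.
E[X | X > 8] = (14/3) / (7/16) = 32/3.

32/3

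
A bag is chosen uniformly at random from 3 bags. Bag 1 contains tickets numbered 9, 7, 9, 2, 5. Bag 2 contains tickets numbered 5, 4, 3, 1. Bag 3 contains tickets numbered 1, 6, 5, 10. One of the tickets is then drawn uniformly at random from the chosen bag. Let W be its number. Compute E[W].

E[W | bag 1] = (9+7+9+2+5)/5 = 32/5.
E[W | bag 2] = (5+4+3+1)/4 = 13/4.
E[W | bag 3] = (1+6+5+10)/4 = 11/2.
By the law of total expectation,
E[W] = (1/3)·(32/5) + (1/3)·(13/4) + (1/3)·(11/2) = 101/20.

101/20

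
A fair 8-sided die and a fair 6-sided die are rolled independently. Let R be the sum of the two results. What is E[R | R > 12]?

P(R > 12) = 1/16.
Σ over the event: 13·1/24 + 14·1/48 = 5/6.
E[R | R > 12] = (5/6) / (1/16) = 40/3.

40/3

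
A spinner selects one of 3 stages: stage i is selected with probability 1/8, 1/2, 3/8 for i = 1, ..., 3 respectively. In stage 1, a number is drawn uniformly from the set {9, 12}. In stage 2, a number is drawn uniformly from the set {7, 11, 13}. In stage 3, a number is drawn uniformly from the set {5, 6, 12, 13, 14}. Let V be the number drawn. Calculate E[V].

E[V | stage 1] = (9+12)/2 = 21/2.
E[V | stage 2] = (7+11+13)/3 = 31/3.
E[V | stage 3] = (5+6+12+13+14)/5 = 10.
E[V] = (1/8)·(21/2) + (1/2)·(31/3) + (3/8)·(10) = 491/48.

491/48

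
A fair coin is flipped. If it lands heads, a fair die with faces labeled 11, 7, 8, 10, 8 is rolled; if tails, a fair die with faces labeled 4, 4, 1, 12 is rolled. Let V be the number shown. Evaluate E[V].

281/40

E[V | heads] = (11+7+8+10+8)/5 = 44/5.
E[V | tails] = (4+4+1+12)/4 = 21/4.
By the law of total expectation,
E[V] = (1/2)·(44/5) + (1/2)·(21/4) = 281/40.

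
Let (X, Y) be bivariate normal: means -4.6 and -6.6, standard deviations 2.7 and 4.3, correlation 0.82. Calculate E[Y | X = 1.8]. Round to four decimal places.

The regression of Y on X has slope ρ·σ_Y/σ_X and passes through (μ_X, μ_Y).
E[Y | X=1.8] = -6.6 + (0.82)·(4.3/2.7)·(1.8 − (-4.6)) = -6.6 + (1.305926)·(6.4) = 1.7579.

1.7579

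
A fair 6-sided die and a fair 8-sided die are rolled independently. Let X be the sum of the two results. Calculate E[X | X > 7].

P(X > 7) = 9/16.
Σ over the event: 8·1/8 + 9·1/8 + 10·5/48 + 11·1/12 + 12·1/16 + 13·1/24 + 14·1/48 = 17/3.
E[X | X > 7] = (17/3) / (9/16) = 272/27.

272/27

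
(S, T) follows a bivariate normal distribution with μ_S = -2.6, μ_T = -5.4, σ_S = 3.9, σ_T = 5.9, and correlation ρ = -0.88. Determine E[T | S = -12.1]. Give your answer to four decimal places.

7.2472

E[T | S=x] = μ_T + ρ(σ_T/σ_S)(x − μ_S) for jointly normal variables.
E[T | S=-12.1] = -5.4 + (-0.88)·(5.9/3.9)·(-12.1 − (-2.6)) = -5.4 + (-1.33128)·(-9.5) = 7.2472.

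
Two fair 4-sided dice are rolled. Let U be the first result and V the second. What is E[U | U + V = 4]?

2

Outcomes with U + V = 4: (1,3), (2,2), (3,1), each with probability 1/16.
E[U | U + V = 4] = (1 + 2 + 3) / 3 = 2.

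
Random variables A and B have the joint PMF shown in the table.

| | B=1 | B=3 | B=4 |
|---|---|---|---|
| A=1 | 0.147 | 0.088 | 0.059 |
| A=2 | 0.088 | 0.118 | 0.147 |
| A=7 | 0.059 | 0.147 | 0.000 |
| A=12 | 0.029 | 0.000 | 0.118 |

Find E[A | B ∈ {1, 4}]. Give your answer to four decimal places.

P(B ∈ {1, 4}) = 0.647.
Σ A·P over the event = 1·(0.147) + 1·(0.059) + 2·(0.088) + 2·(0.147) + 7·(0.059) + 12·(0.029) + 12·(0.118) = 2.853.
E[A | B ∈ {1, 4}] = (2.853) / (0.647) = 4.4096.

4.4096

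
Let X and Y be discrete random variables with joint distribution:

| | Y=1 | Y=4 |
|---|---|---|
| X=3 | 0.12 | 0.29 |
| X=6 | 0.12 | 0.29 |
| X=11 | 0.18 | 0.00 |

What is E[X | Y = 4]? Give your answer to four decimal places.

4.5000

P(Y = 4) = 0.58.
Σ X·P over the event = 3·(0.29) + 6·(0.29) = 2.61.
E[X | Y = 4] = (2.61) / (0.58) = 4.5000.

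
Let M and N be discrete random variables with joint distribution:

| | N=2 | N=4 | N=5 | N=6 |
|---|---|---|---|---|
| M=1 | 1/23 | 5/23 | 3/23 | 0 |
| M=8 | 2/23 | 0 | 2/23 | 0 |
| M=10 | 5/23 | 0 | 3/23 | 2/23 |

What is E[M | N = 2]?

P(N = 2) = 8/23.
Σ M·P over the event = 1·(1/23) + 8·(2/23) + 10·(5/23) = 67/23.
E[M | N = 2] = (67/23) / (8/23) = 67/8.

67/8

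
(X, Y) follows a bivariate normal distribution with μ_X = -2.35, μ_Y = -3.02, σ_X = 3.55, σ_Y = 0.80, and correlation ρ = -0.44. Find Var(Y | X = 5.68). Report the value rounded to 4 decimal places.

0.5161

The conditional variance in a bivariate normal is σ_Y²(1 − ρ²), independent of x.
Var(Y | X=5.68) = (0.80)²·(1 − (-0.44)²) = 0.64·0.8064 = 0.5161.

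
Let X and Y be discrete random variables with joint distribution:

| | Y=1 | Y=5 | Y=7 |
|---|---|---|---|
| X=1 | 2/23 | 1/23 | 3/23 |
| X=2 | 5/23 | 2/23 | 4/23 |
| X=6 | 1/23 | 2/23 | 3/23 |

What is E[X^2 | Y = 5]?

P(Y = 5) = 5/23.
Σ X^2·P over the event = 1·(1/23) + 4·(2/23) + 36·(2/23) = 81/23.
E[X^2 | Y = 5] = (81/23) / (5/23) = 81/5.

81/5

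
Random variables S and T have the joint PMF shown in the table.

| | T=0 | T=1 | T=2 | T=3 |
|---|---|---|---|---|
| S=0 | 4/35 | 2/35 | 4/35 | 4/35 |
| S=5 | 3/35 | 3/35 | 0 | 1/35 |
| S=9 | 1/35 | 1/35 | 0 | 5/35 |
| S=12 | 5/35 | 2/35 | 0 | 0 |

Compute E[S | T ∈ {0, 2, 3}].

P(T ∈ {0, 2, 3}) = 27/35.
Σ S·P over the event = 0·(4/35) + 0·(4/35) + 0·(4/35) + 5·(3/35) + 5·(1/35) + 9·(1/35) + 9·(5/35) + 12·(5/35) = 134/35.
E[S | T ∈ {0, 2, 3}] = (134/35) / (27/35) = 134/27.

134/27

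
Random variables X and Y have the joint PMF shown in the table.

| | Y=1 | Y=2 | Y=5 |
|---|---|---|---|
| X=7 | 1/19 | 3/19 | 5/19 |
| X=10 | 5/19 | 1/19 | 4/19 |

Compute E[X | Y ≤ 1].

19/2

P(Y ≤ 1) = 6/19.
Summing X·P(X=x,Y=y) over the conditioning event gives 3.
E[X | Y ≤ 1] = (3) / (6/19) = 19/2.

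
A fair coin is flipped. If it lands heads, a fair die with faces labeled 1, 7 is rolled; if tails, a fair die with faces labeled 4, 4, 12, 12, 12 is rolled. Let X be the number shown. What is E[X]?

32/5

E[X | heads] = (1+7)/2 = 4.
E[X | tails] = (4+4+12+12+12)/5 = 44/5.
By the law of total expectation,
E[X] = (1/2)·(4) + (1/2)·(44/5) = 32/5.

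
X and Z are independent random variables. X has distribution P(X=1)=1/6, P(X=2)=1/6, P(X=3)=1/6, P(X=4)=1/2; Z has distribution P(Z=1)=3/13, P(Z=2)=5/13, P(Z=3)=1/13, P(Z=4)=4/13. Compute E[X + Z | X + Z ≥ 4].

396/67

P(X + Z ≥ 4) = 67/78.
Summing (X+Z)·P(x,y) over outcomes with X + Z ≥ 4 gives 66/13.
E[X + Z | X + Z ≥ 4] = (66/13) / (67/78) = 396/67.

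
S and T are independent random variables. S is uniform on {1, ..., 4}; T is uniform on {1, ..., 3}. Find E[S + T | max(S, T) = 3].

24/5

Outcomes with max(S, T) = 3: (1,3), (2,3), (3,1), (3,2), (3,3), each with probability 1/12.
E[S + T | max(S, T) = 3] = (4 + 5 + 4 + 5 + 6) / 5 = 24/5.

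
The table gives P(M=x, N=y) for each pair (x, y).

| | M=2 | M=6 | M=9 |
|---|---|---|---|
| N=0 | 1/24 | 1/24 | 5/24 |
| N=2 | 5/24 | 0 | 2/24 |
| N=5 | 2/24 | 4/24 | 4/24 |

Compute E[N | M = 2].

P(M = 2) = 1/3.
Σ N·P over the event = 0·(1/24) + 2·(5/24) + 5·(2/24) = 5/6.
E[N | M = 2] = (5/6) / (1/3) = 5/2.

5/2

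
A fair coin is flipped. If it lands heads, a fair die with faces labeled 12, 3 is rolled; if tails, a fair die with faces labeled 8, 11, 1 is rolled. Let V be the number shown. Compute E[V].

E[V | heads] = (12+3)/2 = 15/2.
E[V | tails] = (8+11+1)/3 = 20/3.
E[V] = (1/2)·(15/2) + (1/2)·(20/3) = 85/12.

85/12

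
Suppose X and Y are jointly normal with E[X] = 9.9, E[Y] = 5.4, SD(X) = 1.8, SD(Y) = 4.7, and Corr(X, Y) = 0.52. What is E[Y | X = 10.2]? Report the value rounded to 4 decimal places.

5.8073

For a bivariate normal, E[Y | X=x] = μ_Y + ρ·(σ_Y/σ_X)·(x − μ_X).
E[Y | X=10.2] = 5.4 + (0.52)·(4.7/1.8)·(10.2 − (9.9)) = 5.4 + (1.3578)·(0.3) = 5.8073.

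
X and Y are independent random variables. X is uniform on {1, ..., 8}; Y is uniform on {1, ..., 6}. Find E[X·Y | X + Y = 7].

28/3

P(X + Y = 7) = 1/8.
Summing XY·P(x,y) over outcomes with X + Y = 7 gives 7/6.
E[X·Y | X + Y = 7] = (7/6) / (1/8) = 28/3.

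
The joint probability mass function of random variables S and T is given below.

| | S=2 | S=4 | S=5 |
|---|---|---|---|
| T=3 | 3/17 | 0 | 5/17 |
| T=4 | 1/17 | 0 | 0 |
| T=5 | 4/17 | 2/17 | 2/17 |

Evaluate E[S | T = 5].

13/4

P(T = 5) = 8/17.
Σ S·P over the event = 2·(4/17) + 4·(2/17) + 5·(2/17) = 26/17.
E[S | T = 5] = (26/17) / (8/17) = 13/4.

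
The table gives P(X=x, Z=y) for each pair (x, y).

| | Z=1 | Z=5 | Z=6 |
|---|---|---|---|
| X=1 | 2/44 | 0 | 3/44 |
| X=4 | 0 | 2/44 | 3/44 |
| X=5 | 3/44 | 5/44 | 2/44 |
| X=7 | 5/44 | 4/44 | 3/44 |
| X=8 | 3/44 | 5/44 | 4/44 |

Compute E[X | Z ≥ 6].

P(Z ≥ 6) = 15/44.
Σ X·P over the event = 1·(3/44) + 4·(3/44) + 5·(2/44) + 7·(3/44) + 8·(4/44) = 39/22.
E[X | Z ≥ 6] = (39/22) / (15/44) = 26/5.

26/5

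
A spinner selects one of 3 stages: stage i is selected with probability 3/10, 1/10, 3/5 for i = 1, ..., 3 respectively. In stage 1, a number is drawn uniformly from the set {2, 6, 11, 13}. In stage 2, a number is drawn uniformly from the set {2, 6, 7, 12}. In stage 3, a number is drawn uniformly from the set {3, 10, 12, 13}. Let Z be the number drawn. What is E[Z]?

E[Z | stage 1] = (2+6+11+13)/4 = 8.
E[Z | stage 2] = (2+6+7+12)/4 = 27/4.
E[Z | stage 3] = (3+10+12+13)/4 = 19/2.
E[Z] = (3/10)·(8) + (1/10)·(27/4) + (3/5)·(19/2) = 351/40.

351/40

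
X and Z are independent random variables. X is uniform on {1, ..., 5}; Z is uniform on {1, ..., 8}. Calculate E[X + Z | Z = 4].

P(Z = 4) = 1/8.
Summing (X+Z)·P(x,y) over outcomes with Z = 4 gives 7/8.
E[X + Z | Z = 4] = (7/8) / (1/8) = 7.

7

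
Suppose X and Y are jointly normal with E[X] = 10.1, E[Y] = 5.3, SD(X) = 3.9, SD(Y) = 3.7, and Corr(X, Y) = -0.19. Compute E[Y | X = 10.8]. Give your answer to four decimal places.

E[Y | X=x] = μ_Y + ρ(σ_Y/σ_X)(x − μ_X) for jointly normal variables.
E[Y | X=10.8] = 5.3 + (-0.19)·(3.7/3.9)·(10.8 − (10.1)) = 5.3 + (-0.18026)·(0.7) = 5.1738.

5.1738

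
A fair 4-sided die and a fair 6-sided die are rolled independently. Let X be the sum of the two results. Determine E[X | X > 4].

62/9

P(X > 4) = 3/4.
Σ over the event: 5·1/6 + 6·1/6 + 7·1/6 + 8·1/8 + 9·1/12 + 10·1/24 = 31/6.
E[X | X > 4] = (31/6) / (3/4) = 62/9.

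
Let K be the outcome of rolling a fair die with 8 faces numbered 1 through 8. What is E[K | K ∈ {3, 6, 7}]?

P(K ∈ {3, 6, 7}) = 3/8.
Σ over the event: 3·1/8 + 6·1/8 + 7·1/8 = 2.
E[K | K ∈ {3, 6, 7}] = (2) / (3/8) = 16/3.

16/3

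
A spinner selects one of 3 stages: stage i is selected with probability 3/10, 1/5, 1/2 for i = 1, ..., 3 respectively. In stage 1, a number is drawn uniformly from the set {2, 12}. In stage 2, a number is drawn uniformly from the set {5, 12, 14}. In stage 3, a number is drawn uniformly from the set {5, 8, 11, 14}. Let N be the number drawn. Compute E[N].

107/12

E[N | stage 1] = (2+12)/2 = 7.
E[N | stage 2] = (5+12+14)/3 = 31/3.
E[N | stage 3] = (5+8+11+14)/4 = 19/2.
By the law of total expectation,
E[N] = (3/10)·(7) + (1/5)·(31/3) + (1/2)·(19/2) = 107/12.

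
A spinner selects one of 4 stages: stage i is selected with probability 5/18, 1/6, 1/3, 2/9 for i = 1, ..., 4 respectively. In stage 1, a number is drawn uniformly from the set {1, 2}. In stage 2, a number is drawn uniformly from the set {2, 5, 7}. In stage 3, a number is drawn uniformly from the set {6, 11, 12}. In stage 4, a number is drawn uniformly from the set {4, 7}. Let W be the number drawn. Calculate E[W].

E[W | stage 1] = (1+2)/2 = 3/2.
E[W | stage 2] = (2+5+7)/3 = 14/3.
E[W | stage 3] = (6+11+12)/3 = 29/3.
E[W | stage 4] = (4+7)/2 = 11/2.
By the law of total expectation,
E[W] = (5/18)·(3/2) + (1/6)·(14/3) + (1/3)·(29/3) + (2/9)·(11/2) = 203/36.

203/36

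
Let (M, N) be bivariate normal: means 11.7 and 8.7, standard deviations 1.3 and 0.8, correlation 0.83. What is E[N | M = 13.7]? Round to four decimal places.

For a bivariate normal, E[N | M=x] = μ_N + ρ·(σ_N/σ_M)·(x − μ_M).
E[N | M=13.7] = 8.7 + (0.83)·(0.8/1.3)·(13.7 − (11.7)) = 8.7 + (0.51077)·(2) = 9.7215.

9.7215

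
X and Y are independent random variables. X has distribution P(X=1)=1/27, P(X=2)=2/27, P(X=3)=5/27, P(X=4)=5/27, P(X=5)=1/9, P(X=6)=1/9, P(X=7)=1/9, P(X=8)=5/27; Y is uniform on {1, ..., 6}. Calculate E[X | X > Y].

P(X > Y) = 17/27.
Summing X·P(x,y) over outcomes with X > Y gives 305/81.
E[X | X > Y] = (305/81) / (17/27) = 305/51.

305/51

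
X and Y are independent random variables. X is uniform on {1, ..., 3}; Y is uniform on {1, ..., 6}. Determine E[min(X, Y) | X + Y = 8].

P(X + Y = 8) = 1/9.
Summing min(X,Y)·P(x,y) over outcomes with X + Y = 8 gives 5/18.
E[min(X, Y) | X + Y = 8] = (5/18) / (1/9) = 5/2.

5/2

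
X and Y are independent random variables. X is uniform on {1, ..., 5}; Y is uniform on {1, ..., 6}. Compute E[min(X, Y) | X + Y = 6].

Outcomes with X + Y = 6: (1,5), (2,4), (3,3), (4,2), (5,1), each with probability 1/30.
E[min(X, Y) | X + Y = 6] = (1 + 2 + 3 + 2 + 1) / 5 = 9/5.

9/5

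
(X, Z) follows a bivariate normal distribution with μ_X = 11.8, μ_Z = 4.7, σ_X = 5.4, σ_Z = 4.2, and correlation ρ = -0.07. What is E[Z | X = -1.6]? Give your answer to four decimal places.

5.4296

The regression of Z on X has slope ρ·σ_Z/σ_X and passes through (μ_X, μ_Z).
E[Z | X=-1.6] = 4.7 + (-0.07)·(4.2/5.4)·(-1.6 − (11.8)) = 4.7 + (-0.0544444)·(-13.4) = 5.4296.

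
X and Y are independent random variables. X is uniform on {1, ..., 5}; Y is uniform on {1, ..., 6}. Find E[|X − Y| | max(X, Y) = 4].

12/7

Outcomes with max(X, Y) = 4: (1,4), (2,4), (3,4), (4,1), (4,2), (4,3), (4,4), each with probability 1/30.
E[|X − Y| | max(X, Y) = 4] = (3 + 2 + 1 + 3 + 2 + 1 + 0) / 7 = 12/7.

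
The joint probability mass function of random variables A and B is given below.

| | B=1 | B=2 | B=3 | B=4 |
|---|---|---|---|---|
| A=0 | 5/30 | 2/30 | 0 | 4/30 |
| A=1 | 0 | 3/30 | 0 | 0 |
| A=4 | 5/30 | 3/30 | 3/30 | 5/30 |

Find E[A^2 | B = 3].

16

P(B = 3) = 1/10.
Σ A^2·P over the event = 16·(3/30) = 8/5.
E[A^2 | B = 3] = (8/5) / (1/10) = 16.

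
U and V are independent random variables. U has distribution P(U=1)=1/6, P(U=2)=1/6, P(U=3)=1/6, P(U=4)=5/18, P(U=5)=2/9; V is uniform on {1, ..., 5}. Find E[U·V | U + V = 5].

P(U + V = 5) = 7/45.
Summing UV·P(x,y) over outcomes with U + V = 5 gives 34/45.
E[U·V | U + V = 5] = (34/45) / (7/45) = 34/7.

34/7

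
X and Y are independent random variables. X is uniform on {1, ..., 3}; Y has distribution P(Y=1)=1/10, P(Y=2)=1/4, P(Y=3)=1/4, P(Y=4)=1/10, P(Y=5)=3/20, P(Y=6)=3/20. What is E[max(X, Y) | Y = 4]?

P(Y = 4) = 1/10.
Summing max(X,Y)·P(x,y) over outcomes with Y = 4 gives 2/5.
E[max(X, Y) | Y = 4] = (2/5) / (1/10) = 4.

4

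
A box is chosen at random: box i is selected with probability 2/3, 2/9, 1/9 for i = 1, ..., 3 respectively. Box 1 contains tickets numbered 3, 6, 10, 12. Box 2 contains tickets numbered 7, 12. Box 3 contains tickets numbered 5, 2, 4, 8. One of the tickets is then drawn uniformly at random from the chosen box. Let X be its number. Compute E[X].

E[X | box 1] = (3+6+10+12)/4 = 31/4.
E[X | box 2] = (7+12)/2 = 19/2.
E[X | box 3] = (5+2+4+8)/4 = 19/4.
E[X] = (2/3)·(31/4) + (2/9)·(19/2) + (1/9)·(19/4) = 281/36.

281/36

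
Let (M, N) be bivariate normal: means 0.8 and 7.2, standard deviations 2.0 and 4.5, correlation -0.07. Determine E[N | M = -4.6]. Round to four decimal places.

For a bivariate normal, E[N | M=x] = μ_N + ρ·(σ_N/σ_M)·(x − μ_M).
E[N | M=-4.6] = 7.2 + (-0.07)·(4.5/2.0)·(-4.6 − (0.8)) = 7.2 + (-0.1575)·(-5.4) = 8.0505.

8.0505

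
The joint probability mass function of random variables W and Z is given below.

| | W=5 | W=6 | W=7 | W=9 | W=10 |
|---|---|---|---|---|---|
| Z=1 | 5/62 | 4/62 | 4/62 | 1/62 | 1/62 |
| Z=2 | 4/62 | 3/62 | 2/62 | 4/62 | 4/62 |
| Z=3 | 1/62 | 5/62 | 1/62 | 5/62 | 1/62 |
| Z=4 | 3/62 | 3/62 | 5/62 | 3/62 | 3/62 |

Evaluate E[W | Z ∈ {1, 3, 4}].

P(Z ∈ {1, 3, 4}) = 45/62.
Summing W·P(W=x,Z=y) over the conditioning event gives 159/31.
E[W | Z ∈ {1, 3, 4}] = (159/31) / (45/62) = 106/15.

106/15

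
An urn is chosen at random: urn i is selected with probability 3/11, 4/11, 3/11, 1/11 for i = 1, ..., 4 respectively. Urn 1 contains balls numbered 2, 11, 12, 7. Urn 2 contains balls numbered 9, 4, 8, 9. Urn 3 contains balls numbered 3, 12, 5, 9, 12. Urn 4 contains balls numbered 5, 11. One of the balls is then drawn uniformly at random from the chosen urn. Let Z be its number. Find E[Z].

E[Z | urn 1] = (2+11+12+7)/4 = 8.
E[Z | urn 2] = (9+4+8+9)/4 = 15/2.
E[Z | urn 3] = (3+12+5+9+12)/5 = 41/5.
E[Z | urn 4] = (5+11)/2 = 8.
E[Z] = (3/11)·(8) + (4/11)·(15/2) + (3/11)·(41/5) + (1/11)·(8) = 433/55.

433/55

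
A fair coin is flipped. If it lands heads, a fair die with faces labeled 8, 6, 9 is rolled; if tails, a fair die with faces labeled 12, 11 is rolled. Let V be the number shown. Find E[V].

E[V | heads] = (8+6+9)/3 = 23/3.
E[V | tails] = (12+11)/2 = 23/2.
By the law of total expectation,
E[V] = (1/2)·(23/3) + (1/2)·(23/2) = 115/12.

115/12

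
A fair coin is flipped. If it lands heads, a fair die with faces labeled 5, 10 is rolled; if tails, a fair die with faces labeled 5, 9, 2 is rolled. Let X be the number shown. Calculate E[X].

E[X | heads] = (5+10)/2 = 15/2.
E[X | tails] = (5+9+2)/3 = 16/3.
By the law of total expectation,
E[X] = (1/2)·(15/2) + (1/2)·(16/3) = 77/12.

77/12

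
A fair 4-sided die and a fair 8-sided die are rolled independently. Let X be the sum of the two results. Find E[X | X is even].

7

P(X is even) = 1/2.
Σ over the event: 2·1/32 + 4·3/32 + 6·1/8 + 8·1/8 + 10·3/32 + 12·1/32 = 7/2.
E[X | X is even] = (7/2) / (1/2) = 7.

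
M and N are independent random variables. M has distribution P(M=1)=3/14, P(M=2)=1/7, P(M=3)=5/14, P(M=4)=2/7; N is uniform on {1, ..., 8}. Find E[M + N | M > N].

P(M > N) = 3/14.
Summing (M+N)·P(x,y) over outcomes with M > N gives 123/112.
E[M + N | M > N] = (123/112) / (3/14) = 41/8.

41/8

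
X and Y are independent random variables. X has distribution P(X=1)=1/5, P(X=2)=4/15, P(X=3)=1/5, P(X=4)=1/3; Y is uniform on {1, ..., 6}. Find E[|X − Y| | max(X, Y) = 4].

P(max(X, Y) = 4) = 1/3.
Summing |X−Y|·P(x,y) over outcomes with max(X, Y) = 4 gives 5/9.
E[|X − Y| | max(X, Y) = 4] = (5/9) / (1/3) = 5/3.

5/3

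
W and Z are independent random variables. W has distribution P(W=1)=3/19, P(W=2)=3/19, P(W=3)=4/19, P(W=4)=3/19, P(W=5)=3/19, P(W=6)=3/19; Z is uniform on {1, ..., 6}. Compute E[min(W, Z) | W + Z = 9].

P(W + Z = 9) = 13/114.
Summing min(W,Z)·P(x,y) over outcomes with W + Z = 9 gives 15/38.
E[min(W, Z) | W + Z = 9] = (15/38) / (13/114) = 45/13.

45/13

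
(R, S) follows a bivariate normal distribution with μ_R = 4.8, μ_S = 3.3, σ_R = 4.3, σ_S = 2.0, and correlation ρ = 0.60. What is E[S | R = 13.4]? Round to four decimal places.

For a bivariate normal, E[S | R=x] = μ_S + ρ·(σ_S/σ_R)·(x − μ_R).
E[S | R=13.4] = 3.3 + (0.60)·(2.0/4.3)·(13.4 − (4.8)) = 3.3 + (0.27907)·(8.6) = 5.7000.

5.7000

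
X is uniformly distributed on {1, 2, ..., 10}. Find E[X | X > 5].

Given X > 5, X is equally likely to be any of {6, 7, 8, 9, 10}.
E[X | X > 5] = (6 + 7 + 8 + 9 + 10) / 5 = 8.

8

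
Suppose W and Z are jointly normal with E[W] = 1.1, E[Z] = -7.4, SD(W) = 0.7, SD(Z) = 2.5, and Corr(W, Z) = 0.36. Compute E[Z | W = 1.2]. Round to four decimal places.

E[Z | W=x] = μ_Z + ρ(σ_Z/σ_W)(x − μ_W) for jointly normal variables.
E[Z | W=1.2] = -7.4 + (0.36)·(2.5/0.7)·(1.2 − (1.1)) = -7.4 + (1.2857)·(0.1) = -7.2714.

-7.2714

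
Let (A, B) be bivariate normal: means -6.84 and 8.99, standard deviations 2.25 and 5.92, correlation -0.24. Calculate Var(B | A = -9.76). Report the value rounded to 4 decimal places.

33.0277

Var(B | A=x) = (1 − ρ²)·σ_B².
Var(B | A=-9.76) = (5.92)²·(1 − (-0.24)²) = 35.0464·0.9424 = 33.0277.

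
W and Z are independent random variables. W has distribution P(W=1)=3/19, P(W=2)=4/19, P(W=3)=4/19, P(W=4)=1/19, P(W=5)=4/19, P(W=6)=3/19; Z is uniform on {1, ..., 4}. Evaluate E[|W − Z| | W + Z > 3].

P(W + Z > 3) = 33/38.
Summing |W−Z|·P(x,y) over outcomes with W + Z > 3 gives 131/76.
E[|W − Z| | W + Z > 3] = (131/76) / (33/38) = 131/66.

131/66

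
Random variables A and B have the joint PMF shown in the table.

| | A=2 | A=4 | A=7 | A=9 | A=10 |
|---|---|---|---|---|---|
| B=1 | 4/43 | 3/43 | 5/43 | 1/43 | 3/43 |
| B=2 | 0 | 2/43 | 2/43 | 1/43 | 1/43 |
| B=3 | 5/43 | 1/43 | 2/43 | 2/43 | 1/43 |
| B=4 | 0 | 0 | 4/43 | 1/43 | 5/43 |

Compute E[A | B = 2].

41/6

P(B = 2) = 6/43.
Summing A·P(A=x,B=y) over the conditioning event gives 41/43.
E[A | B = 2] = (41/43) / (6/43) = 41/6.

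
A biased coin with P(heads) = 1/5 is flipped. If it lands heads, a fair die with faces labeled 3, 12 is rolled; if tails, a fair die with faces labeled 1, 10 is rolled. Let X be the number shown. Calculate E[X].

E[X | heads] = (3+12)/2 = 15/2.
E[X | tails] = (1+10)/2 = 11/2.
E[X] = (1/5)·(15/2) + (4/5)·(11/2) = 59/10.

59/10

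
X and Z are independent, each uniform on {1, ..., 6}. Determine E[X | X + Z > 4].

P(X + Z > 4) = 5/6.
Summing X·P(x,y) over outcomes with X + Z > 4 gives 29/9.
E[X | X + Z > 4] = (29/9) / (5/6) = 58/15.

58/15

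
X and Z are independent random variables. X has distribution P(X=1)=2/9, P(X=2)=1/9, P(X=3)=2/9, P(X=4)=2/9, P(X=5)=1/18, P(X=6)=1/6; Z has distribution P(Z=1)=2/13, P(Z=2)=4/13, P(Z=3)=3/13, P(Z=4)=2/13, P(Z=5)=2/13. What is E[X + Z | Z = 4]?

131/18

P(Z = 4) = 2/13.
Summing (X+Z)·P(x,y) over outcomes with Z = 4 gives 131/117.
E[X + Z | Z = 4] = (131/117) / (2/13) = 131/18.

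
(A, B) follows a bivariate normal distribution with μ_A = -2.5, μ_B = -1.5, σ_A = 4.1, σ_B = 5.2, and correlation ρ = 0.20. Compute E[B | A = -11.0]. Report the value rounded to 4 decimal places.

-3.6561

E[B | A=x] = μ_B + ρ(σ_B/σ_A)(x − μ_A) for jointly normal variables.
E[B | A=-11.0] = -1.5 + (0.20)·(5.2/4.1)·(-11.0 − (-2.5)) = -1.5 + (0.25366)·(-8.5) = -3.6561.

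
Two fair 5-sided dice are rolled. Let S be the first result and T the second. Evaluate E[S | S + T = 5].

5/2

Outcomes with S + T = 5: (1,4), (2,3), (3,2), (4,1), each with probability 1/25.
E[S | S + T = 5] = (1 + 2 + 3 + 4) / 4 = 5/2.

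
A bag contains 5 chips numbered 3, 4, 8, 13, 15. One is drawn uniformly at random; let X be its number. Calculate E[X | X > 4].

12

P(X > 4) = 3/5.
Σ over the event: 8·1/5 + 13·1/5 + 15·1/5 = 36/5.
E[X | X > 4] = (36/5) / (3/5) = 12.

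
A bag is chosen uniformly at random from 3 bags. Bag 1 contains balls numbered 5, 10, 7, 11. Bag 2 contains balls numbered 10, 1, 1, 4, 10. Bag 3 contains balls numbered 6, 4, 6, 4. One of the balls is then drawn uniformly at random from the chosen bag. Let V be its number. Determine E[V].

123/20

E[V | bag 1] = (5+10+7+11)/4 = 33/4.
E[V | bag 2] = (10+1+1+4+10)/5 = 26/5.
E[V | bag 3] = (6+4+6+4)/4 = 5.
E[V] = (1/3)·(33/4) + (1/3)·(26/5) + (1/3)·(5) = 123/20.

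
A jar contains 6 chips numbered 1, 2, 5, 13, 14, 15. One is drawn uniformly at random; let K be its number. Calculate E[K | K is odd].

17/2

P(K is odd) = 2/3.
Σ over the event: 1·1/6 + 5·1/6 + 13·1/6 + 15·1/6 = 17/3.
E[K | K is odd] = (17/3) / (2/3) = 17/2.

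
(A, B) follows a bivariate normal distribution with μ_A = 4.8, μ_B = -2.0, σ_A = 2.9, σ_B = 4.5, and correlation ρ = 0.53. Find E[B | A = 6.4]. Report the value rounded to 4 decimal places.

The regression of B on A has slope ρ·σ_B/σ_A and passes through (μ_A, μ_B).
E[B | A=6.4] = -2.0 + (0.53)·(4.5/2.9)·(6.4 − (4.8)) = -2.0 + (0.82241)·(1.6) = -0.6841.

-0.6841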